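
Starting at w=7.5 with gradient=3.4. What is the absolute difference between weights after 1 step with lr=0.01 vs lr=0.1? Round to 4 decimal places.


With lr=0.01: w_new = 7.5 - 0.01 * 3.4 = 7.466
With lr=0.1: w_new = 7.5 - 0.1 * 3.4 = 7.16
Absolute difference = |7.466 - 7.16|
= 0.3060

0.3060


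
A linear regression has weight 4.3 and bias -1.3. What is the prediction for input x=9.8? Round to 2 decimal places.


y = 4.3 * 9.8 + (-1.3)
= 42.14 + (-1.3)
= 40.84

40.84


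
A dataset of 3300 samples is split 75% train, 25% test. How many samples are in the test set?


Train samples = 3300 * 75% = 2475
Test samples = 3300 - 2475
= 825

825


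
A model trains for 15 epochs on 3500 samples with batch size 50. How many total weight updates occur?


Iterations per epoch = 3500 / 50 = 70
Total updates = iterations_per_epoch * epochs
= 70 * 15
= 1050

1050


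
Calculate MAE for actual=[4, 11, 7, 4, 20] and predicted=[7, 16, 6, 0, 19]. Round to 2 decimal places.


Absolute errors: [3, 5, 1, 4, 1]
Sum of absolute errors = 14
MAE = 14 / 5 = 2.80

2.80


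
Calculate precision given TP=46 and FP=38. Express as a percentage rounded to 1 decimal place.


Precision = TP / (TP + FP) * 100
= 46 / (46 + 38)
= 46 / 84
= 0.5476
= 54.8%

54.8


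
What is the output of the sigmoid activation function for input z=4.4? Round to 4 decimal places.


sigmoid(z) = 1 / (1 + exp(-z))
exp(-(4.4)) = exp(-4.4) = 0.0123
1 + 0.0123 = 1.0123
1 / 1.0123 = 0.9879

0.9879


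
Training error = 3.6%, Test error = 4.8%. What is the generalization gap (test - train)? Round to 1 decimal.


Generalization gap = test_error - train_error
= 4.8 - 3.6
= 1.2%
A small gap suggests good generalization.

1.2


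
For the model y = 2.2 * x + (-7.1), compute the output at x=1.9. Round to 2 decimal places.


y = 2.2 * 1.9 + (-7.1)
= 4.18 + (-7.1)
= -2.92

-2.92


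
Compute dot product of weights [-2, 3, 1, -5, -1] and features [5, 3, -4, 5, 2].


Element-wise products:
-2 * 5 = -10
3 * 3 = 9
1 * -4 = -4
-5 * 5 = -25
-1 * 2 = -2
Sum = -10 + 9 + -4 + -25 + -2
= -32

-32


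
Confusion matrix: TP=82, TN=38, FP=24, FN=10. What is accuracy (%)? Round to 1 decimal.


Accuracy = (TP + TN) / (TP + TN + FP + FN) * 100
= (82 + 38) / (82 + 38 + 24 + 10)
= 120 / 154
= 0.7792
= 77.9%

77.9


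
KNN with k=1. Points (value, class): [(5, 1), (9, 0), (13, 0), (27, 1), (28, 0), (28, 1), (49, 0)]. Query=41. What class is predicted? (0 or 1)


Distances from query 41:
Point 49 (class 0): distance = 8
K=1 nearest neighbors: classes = [0]
Votes for class 1: 0 / 1
Majority vote => class 0

0


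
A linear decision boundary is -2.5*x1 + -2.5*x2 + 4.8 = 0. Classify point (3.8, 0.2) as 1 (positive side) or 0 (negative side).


Compute -2.5 * 3.8 + -2.5 * 0.2 + 4.8
= -9.5 + -0.5 + 4.8
= -5.2
Since -5.2 < 0, the point is on the negative side.

0


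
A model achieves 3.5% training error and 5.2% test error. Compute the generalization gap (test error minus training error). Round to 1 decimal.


Generalization gap = test_error - train_error
= 5.2 - 3.5
= 1.7%
A small gap suggests good generalization.

1.7


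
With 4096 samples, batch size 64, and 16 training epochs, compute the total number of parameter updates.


Iterations per epoch = 4096 / 64 = 64
Total updates = iterations_per_epoch * epochs
= 64 * 16
= 1024

1024


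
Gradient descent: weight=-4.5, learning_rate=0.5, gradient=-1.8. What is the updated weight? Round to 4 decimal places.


w_new = w_old - lr * gradient
= -4.5 - 0.5 * -1.8
= -4.5 - (-0.9)
= -3.6000

-3.6000


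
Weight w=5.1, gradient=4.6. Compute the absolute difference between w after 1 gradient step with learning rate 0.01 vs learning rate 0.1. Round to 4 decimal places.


With lr=0.01: w_new = 5.1 - 0.01 * 4.6 = 5.054
With lr=0.1: w_new = 5.1 - 0.1 * 4.6 = 4.64
Absolute difference = |5.054 - 4.64|
= 0.4140

0.4140


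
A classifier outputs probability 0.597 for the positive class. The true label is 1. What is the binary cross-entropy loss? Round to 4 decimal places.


For y=1: Loss = -log(p)
= -log(0.597)
= -(-0.5158)
= 0.5158

0.5158


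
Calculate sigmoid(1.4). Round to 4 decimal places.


sigmoid(z) = 1 / (1 + exp(-z))
exp(-(1.4)) = exp(-1.4) = 0.2466
1 + 0.2466 = 1.2466
1 / 1.2466 = 0.8022

0.8022


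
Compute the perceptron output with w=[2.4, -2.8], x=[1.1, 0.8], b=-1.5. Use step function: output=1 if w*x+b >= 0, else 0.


z = w . x + b
= 2.4*1.1 + -2.8*0.8 + -1.5
= 2.64 + -2.24 + -1.5
= 0.4 + -1.5
= -1.1
Since z = -1.1 < 0, output = 0

0


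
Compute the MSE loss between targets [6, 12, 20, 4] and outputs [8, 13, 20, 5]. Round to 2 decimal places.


Differences: [-2, -1, 0, -1]
Squared errors: [4, 1, 0, 1]
Sum of squared errors = 6
MSE = 6 / 4 = 1.50

1.50


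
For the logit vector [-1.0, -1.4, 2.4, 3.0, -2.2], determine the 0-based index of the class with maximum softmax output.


Softmax is a monotonic transformation, so it preserves the argmax.
We need to find the index of the maximum logit.
Index 0: -1.0
Index 1: -1.4
Index 2: 2.4
Index 3: 3.0
Index 4: -2.2
Maximum logit = 3.0 at index 3

3


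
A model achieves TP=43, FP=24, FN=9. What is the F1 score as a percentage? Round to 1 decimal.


Precision = TP / (TP + FP) = 43 / 67 = 0.6418
Recall = TP / (TP + FN) = 43 / 52 = 0.8269
F1 = 2 * P * R / (P + R)
= 2 * 0.6418 * 0.8269 / (0.6418 + 0.8269)
= 1.0614 / 1.4687
= 0.7227
As percentage: 72.3%

72.3


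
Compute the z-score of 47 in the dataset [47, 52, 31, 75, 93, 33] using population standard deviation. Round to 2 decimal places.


Mean = (47 + 52 + 31 + 75 + 93 + 33) / 6 = 55.1667
Variance = sum((x_i - mean)^2) / n = 496.1389
Std = sqrt(496.1389) = 22.2742
Z = (x - mean) / std
= (47 - 55.1667) / 22.2742
= -8.1667 / 22.2742
= -0.37

-0.37


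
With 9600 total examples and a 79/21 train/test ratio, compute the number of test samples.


Train samples = 9600 * 79% = 7584
Test samples = 9600 - 7584
= 2016

2016


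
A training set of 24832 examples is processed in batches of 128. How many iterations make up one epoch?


Iterations per epoch = dataset_size / batch_size
= 24832 / 128
= 194

194


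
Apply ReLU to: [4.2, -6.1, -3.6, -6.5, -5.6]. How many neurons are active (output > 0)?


ReLU(x) = max(0, x) for each element:
ReLU(4.2) = 4.2
ReLU(-6.1) = 0
ReLU(-3.6) = 0
ReLU(-6.5) = 0
ReLU(-5.6) = 0
Active neurons (>0): 1

1


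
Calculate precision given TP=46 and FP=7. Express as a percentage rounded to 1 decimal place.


Precision = TP / (TP + FP) * 100
= 46 / (46 + 7)
= 46 / 53
= 0.8679
= 86.8%

86.8


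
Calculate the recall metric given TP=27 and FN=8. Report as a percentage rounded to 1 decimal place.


Recall = TP / (TP + FN) * 100
= 27 / (27 + 8)
= 27 / 35
= 0.7714
= 77.1%

77.1


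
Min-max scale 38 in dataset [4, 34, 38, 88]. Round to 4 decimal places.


Min = 4, Max = 88
Range = 88 - 4 = 84
Scaled = (x - min) / (max - min)
= (38 - 4) / 84
= 34 / 84
= 0.4048

0.4048


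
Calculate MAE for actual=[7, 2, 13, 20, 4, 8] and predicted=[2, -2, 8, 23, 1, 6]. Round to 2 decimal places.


Absolute errors: [5, 4, 5, 3, 3, 2]
Sum of absolute errors = 22
MAE = 22 / 6 = 3.67

3.67


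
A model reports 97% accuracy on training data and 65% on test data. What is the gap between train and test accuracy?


Gap = train_accuracy - test_accuracy
= 97 - 65
= 32%
This large gap strongly indicates overfitting.

32


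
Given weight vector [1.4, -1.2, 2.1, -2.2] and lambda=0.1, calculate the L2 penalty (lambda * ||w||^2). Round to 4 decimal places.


Squaring each weight:
1.4^2 = 1.96
(-1.2)^2 = 1.44
2.1^2 = 4.41
(-2.2)^2 = 4.84
Sum of squares = 12.65
Penalty = 0.1 * 12.65 = 1.2650

1.2650


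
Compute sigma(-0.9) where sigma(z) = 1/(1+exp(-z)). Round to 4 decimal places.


sigmoid(z) = 1 / (1 + exp(-z))
exp(-(-0.9)) = exp(0.9) = 2.4596
1 + 2.4596 = 3.4596
1 / 3.4596 = 0.2891

0.2891


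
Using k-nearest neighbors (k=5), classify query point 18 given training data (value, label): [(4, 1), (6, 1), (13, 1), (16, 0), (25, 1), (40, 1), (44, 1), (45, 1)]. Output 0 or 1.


Distances from query 18:
Point 16 (class 0): distance = 2
Point 13 (class 1): distance = 5
Point 25 (class 1): distance = 7
Point 6 (class 1): distance = 12
Point 4 (class 1): distance = 14
K=5 nearest neighbors: classes = [0, 1, 1, 1, 1]
Votes for class 1: 4 / 5
Majority vote => class 1

1


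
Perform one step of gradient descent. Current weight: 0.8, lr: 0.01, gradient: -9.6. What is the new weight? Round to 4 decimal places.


w_new = w_old - lr * gradient
= 0.8 - 0.01 * -9.6
= 0.8 - (-0.096)
= 0.8960

0.8960


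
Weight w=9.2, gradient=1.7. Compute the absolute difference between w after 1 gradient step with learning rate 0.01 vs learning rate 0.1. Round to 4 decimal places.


With lr=0.01: w_new = 9.2 - 0.01 * 1.7 = 9.183
With lr=0.1: w_new = 9.2 - 0.1 * 1.7 = 9.03
Absolute difference = |9.183 - 9.03|
= 0.1530

0.1530


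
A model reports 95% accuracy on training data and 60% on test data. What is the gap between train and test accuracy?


Gap = train_accuracy - test_accuracy
= 95 - 60
= 35%
This large gap strongly indicates overfitting.

35


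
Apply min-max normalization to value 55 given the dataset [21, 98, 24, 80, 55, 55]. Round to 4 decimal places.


Min = 21, Max = 98
Range = 98 - 21 = 77
Scaled = (x - min) / (max - min)
= (55 - 21) / 77
= 34 / 77
= 0.4416

0.4416


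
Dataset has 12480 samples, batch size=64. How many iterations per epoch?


Iterations per epoch = dataset_size / batch_size
= 12480 / 64
= 195

195


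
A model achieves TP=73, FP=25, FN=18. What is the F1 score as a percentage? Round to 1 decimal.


Precision = TP / (TP + FP) = 73 / 98 = 0.7449
Recall = TP / (TP + FN) = 73 / 91 = 0.8022
F1 = 2 * P * R / (P + R)
= 2 * 0.7449 * 0.8022 / (0.7449 + 0.8022)
= 1.1951 / 1.5471
= 0.7725
As percentage: 77.2%

77.2


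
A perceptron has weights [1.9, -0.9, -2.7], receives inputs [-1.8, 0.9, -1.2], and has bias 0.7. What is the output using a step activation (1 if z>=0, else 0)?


z = w . x + b
= 1.9*-1.8 + -0.9*0.9 + -2.7*-1.2 + 0.7
= -3.42 + -0.81 + 3.24 + 0.7
= -0.99 + 0.7
= -0.29
Since z = -0.29 < 0, output = 0

0


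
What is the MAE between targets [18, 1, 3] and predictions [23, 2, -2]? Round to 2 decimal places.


Absolute errors: [5, 1, 5]
Sum of absolute errors = 11
MAE = 11 / 3 = 3.67

3.67


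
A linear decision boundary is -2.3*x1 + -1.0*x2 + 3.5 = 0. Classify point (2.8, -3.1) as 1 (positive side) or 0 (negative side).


Compute -2.3 * 2.8 + -1.0 * -3.1 + 3.5
= -6.44 + 3.1 + 3.5
= 0.16
Since 0.16 >= 0, the point is on the positive side.

1


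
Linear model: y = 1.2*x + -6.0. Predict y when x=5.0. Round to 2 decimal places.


y = 1.2 * 5.0 + (-6.0)
= 6.0 + (-6.0)
= 0.00

0.00


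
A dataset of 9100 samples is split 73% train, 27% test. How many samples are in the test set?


Train samples = 9100 * 73% = 6643
Test samples = 9100 - 6643
= 2457

2457


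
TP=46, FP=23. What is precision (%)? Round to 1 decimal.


Precision = TP / (TP + FP) * 100
= 46 / (46 + 23)
= 46 / 69
= 0.6667
= 66.7%

66.7


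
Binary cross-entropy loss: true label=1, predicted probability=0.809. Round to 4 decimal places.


For y=1: Loss = -log(p)
= -log(0.809)
= -(-0.212)
= 0.2120

0.2120


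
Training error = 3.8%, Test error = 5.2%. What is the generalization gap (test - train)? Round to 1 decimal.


Generalization gap = test_error - train_error
= 5.2 - 3.8
= 1.4%
A small gap suggests good generalization.

1.4


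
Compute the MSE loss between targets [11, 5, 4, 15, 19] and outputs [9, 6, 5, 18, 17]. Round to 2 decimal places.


Differences: [2, -1, -1, -3, 2]
Squared errors: [4, 1, 1, 9, 4]
Sum of squared errors = 19
MSE = 19 / 5 = 3.80

3.80


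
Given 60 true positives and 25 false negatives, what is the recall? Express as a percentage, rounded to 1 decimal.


Recall = TP / (TP + FN) * 100
= 60 / (60 + 25)
= 60 / 85
= 0.7059
= 70.6%

70.6


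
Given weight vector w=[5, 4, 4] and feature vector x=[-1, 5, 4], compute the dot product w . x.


Element-wise products:
5 * -1 = -5
4 * 5 = 20
4 * 4 = 16
Sum = -5 + 20 + 16
= 31

31


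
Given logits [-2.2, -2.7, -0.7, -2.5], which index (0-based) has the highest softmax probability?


Softmax is a monotonic transformation, so it preserves the argmax.
We need to find the index of the maximum logit.
Index 0: -2.2
Index 1: -2.7
Index 2: -0.7
Index 3: -2.5
Maximum logit = -0.7 at index 2

2


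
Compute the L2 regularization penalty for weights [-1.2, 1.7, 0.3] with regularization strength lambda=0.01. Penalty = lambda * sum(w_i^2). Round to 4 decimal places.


Squaring each weight:
(-1.2)^2 = 1.44
1.7^2 = 2.89
0.3^2 = 0.09
Sum of squares = 4.42
Penalty = 0.01 * 4.42 = 0.0442

0.0442


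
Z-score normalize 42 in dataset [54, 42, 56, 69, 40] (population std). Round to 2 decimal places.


Mean = (54 + 42 + 56 + 69 + 40) / 5 = 52.2
Variance = sum((x_i - mean)^2) / n = 110.56
Std = sqrt(110.56) = 10.5148
Z = (x - mean) / std
= (42 - 52.2) / 10.5148
= -10.2 / 10.5148
= -0.97

-0.97


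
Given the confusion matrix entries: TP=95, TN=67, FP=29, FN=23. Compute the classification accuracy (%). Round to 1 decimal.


Accuracy = (TP + TN) / (TP + TN + FP + FN) * 100
= (95 + 67) / (95 + 67 + 29 + 23)
= 162 / 214
= 0.757
= 75.7%

75.7


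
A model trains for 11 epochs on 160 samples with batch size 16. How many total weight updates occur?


Iterations per epoch = 160 / 16 = 10
Total updates = iterations_per_epoch * epochs
= 10 * 11
= 110

110


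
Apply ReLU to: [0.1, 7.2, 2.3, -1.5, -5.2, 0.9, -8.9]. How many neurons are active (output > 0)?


ReLU(x) = max(0, x) for each element:
ReLU(0.1) = 0.1
ReLU(7.2) = 7.2
ReLU(2.3) = 2.3
ReLU(-1.5) = 0
ReLU(-5.2) = 0
ReLU(0.9) = 0.9
ReLU(-8.9) = 0
Active neurons (>0): 4

4


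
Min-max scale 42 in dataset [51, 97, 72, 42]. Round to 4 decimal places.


Min = 42, Max = 97
Range = 97 - 42 = 55
Scaled = (x - min) / (max - min)
= (42 - 42) / 55
= 0 / 55
= 0.0000

0.0000


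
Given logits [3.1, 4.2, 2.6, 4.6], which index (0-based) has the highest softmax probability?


Softmax is a monotonic transformation, so it preserves the argmax.
We need to find the index of the maximum logit.
Index 0: 3.1
Index 1: 4.2
Index 2: 2.6
Index 3: 4.6
Maximum logit = 4.6 at index 3

3


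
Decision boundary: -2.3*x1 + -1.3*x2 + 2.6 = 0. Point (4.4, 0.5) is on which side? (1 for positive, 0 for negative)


Compute -2.3 * 4.4 + -1.3 * 0.5 + 2.6
= -10.12 + -0.65 + 2.6
= -8.17
Since -8.17 < 0, the point is on the negative side.

0


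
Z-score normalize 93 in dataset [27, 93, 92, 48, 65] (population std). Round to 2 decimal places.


Mean = (27 + 93 + 92 + 48 + 65) / 5 = 65.0
Variance = sum((x_i - mean)^2) / n = 649.2
Std = sqrt(649.2) = 25.4794
Z = (x - mean) / std
= (93 - 65.0) / 25.4794
= 28.0 / 25.4794
= 1.10

1.10


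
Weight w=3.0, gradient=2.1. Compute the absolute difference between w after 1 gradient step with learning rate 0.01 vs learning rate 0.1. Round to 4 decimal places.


With lr=0.01: w_new = 3.0 - 0.01 * 2.1 = 2.979
With lr=0.1: w_new = 3.0 - 0.1 * 2.1 = 2.79
Absolute difference = |2.979 - 2.79|
= 0.1890

0.1890


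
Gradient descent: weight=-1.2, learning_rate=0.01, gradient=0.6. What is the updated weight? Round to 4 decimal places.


w_new = w_old - lr * gradient
= -1.2 - 0.01 * 0.6
= -1.2 - (0.006)
= -1.2060

-1.2060


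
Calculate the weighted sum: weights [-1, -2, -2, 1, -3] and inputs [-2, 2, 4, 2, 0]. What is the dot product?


Element-wise products:
-1 * -2 = 2
-2 * 2 = -4
-2 * 4 = -8
1 * 2 = 2
-3 * 0 = 0
Sum = 2 + -4 + -8 + 2 + 0
= -8

-8


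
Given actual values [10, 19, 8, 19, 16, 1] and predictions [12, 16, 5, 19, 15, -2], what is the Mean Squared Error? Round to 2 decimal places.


Differences: [-2, 3, 3, 0, 1, 3]
Squared errors: [4, 9, 9, 0, 1, 9]
Sum of squared errors = 32
MSE = 32 / 6 = 5.33

5.33


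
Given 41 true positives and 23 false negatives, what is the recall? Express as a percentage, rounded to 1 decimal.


Recall = TP / (TP + FN) * 100
= 41 / (41 + 23)
= 41 / 64
= 0.6406
= 64.1%

64.1


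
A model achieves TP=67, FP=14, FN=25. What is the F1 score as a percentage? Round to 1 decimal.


Precision = TP / (TP + FP) = 67 / 81 = 0.8272
Recall = TP / (TP + FN) = 67 / 92 = 0.7283
F1 = 2 * P * R / (P + R)
= 2 * 0.8272 * 0.7283 / (0.8272 + 0.7283)
= 1.2048 / 1.5554
= 0.7746
As percentage: 77.5%

77.5


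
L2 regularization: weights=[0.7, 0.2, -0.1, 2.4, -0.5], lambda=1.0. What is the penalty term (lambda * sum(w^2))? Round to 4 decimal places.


Squaring each weight:
0.7^2 = 0.49
0.2^2 = 0.04
(-0.1)^2 = 0.01
2.4^2 = 5.76
(-0.5)^2 = 0.25
Sum of squares = 6.55
Penalty = 1.0 * 6.55 = 6.5500

6.5500


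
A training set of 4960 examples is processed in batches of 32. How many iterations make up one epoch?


Iterations per epoch = dataset_size / batch_size
= 4960 / 32
= 155

155


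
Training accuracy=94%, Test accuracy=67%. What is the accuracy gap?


Gap = train_accuracy - test_accuracy
= 94 - 67
= 27%
This large gap strongly indicates overfitting.

27


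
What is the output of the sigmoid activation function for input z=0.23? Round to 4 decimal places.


sigmoid(z) = 1 / (1 + exp(-z))
exp(-(0.23)) = exp(-0.23) = 0.7945
1 + 0.7945 = 1.7945
1 / 1.7945 = 0.5572

0.5572


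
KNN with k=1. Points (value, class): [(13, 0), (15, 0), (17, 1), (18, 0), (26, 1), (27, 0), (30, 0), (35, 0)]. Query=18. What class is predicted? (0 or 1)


Distances from query 18:
Point 18 (class 0): distance = 0
K=1 nearest neighbors: classes = [0]
Votes for class 1: 0 / 1
Majority vote => class 0

0


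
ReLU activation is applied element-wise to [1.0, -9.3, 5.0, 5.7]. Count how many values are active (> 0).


ReLU(x) = max(0, x) for each element:
ReLU(1.0) = 1.0
ReLU(-9.3) = 0
ReLU(5.0) = 5.0
ReLU(5.7) = 5.7
Active neurons (>0): 3

3


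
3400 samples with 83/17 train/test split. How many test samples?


Train samples = 3400 * 83% = 2822
Test samples = 3400 - 2822
= 578

578


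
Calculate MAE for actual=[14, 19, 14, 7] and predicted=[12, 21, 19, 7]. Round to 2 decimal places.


Absolute errors: [2, 2, 5, 0]
Sum of absolute errors = 9
MAE = 9 / 4 = 2.25

2.25


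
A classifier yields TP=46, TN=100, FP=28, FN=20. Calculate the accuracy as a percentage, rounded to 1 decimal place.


Accuracy = (TP + TN) / (TP + TN + FP + FN) * 100
= (46 + 100) / (46 + 100 + 28 + 20)
= 146 / 194
= 0.7526
= 75.3%

75.3


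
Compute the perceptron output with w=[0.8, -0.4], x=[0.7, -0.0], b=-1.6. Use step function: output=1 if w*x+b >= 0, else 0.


z = w . x + b
= 0.8*0.7 + -0.4*-0.0 + -1.6
= 0.56 + 0.0 + -1.6
= 0.56 + -1.6
= -1.04
Since z = -1.04 < 0, output = 0

0


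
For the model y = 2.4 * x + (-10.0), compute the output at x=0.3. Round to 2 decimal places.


y = 2.4 * 0.3 + (-10.0)
= 0.72 + (-10.0)
= -9.28

-9.28


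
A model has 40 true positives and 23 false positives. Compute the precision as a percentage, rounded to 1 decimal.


Precision = TP / (TP + FP) * 100
= 40 / (40 + 23)
= 40 / 63
= 0.6349
= 63.5%

63.5


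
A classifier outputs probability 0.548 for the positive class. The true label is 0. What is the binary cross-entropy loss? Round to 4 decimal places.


For y=0: Loss = -log(1-p)
= -log(1 - 0.548)
= -log(0.452)
= -(-0.7941)
= 0.7941

0.7941


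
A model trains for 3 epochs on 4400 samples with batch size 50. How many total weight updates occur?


Iterations per epoch = 4400 / 50 = 88
Total updates = iterations_per_epoch * epochs
= 88 * 3
= 264

264


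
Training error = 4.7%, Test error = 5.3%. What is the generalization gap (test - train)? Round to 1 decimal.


Generalization gap = test_error - train_error
= 5.3 - 4.7
= 0.6%
A small gap suggests good generalization.

0.6


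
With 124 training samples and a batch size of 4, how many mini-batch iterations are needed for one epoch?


Iterations per epoch = dataset_size / batch_size
= 124 / 4
= 31

31


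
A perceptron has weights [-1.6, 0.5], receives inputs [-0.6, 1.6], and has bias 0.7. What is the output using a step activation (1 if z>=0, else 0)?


z = w . x + b
= -1.6*-0.6 + 0.5*1.6 + 0.7
= 0.96 + 0.8 + 0.7
= 1.76 + 0.7
= 2.46
Since z = 2.46 >= 0, output = 1

1


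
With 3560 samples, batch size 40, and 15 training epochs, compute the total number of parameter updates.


Iterations per epoch = 3560 / 40 = 89
Total updates = iterations_per_epoch * epochs
= 89 * 15
= 1335

1335


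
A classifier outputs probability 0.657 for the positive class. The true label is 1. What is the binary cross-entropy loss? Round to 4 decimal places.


For y=1: Loss = -log(p)
= -log(0.657)
= -(-0.4201)
= 0.4201

0.4201


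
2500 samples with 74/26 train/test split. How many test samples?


Train samples = 2500 * 74% = 1850
Test samples = 2500 - 1850
= 650

650


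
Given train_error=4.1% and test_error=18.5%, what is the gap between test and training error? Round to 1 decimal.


Generalization gap = test_error - train_error
= 18.5 - 4.1
= 14.4%
A large gap suggests overfitting.

14.4


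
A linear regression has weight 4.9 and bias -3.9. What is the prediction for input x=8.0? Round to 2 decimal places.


y = 4.9 * 8.0 + (-3.9)
= 39.2 + (-3.9)
= 35.30

35.30


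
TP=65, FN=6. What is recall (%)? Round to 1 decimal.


Recall = TP / (TP + FN) * 100
= 65 / (65 + 6)
= 65 / 71
= 0.9155
= 91.5%

91.5


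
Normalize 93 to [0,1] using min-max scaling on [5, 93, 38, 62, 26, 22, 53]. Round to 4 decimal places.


Min = 5, Max = 93
Range = 93 - 5 = 88
Scaled = (x - min) / (max - min)
= (93 - 5) / 88
= 88 / 88
= 1.0000

1.0000


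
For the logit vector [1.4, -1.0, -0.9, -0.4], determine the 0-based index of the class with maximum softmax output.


Softmax is a monotonic transformation, so it preserves the argmax.
We need to find the index of the maximum logit.
Index 0: 1.4
Index 1: -1.0
Index 2: -0.9
Index 3: -0.4
Maximum logit = 1.4 at index 0

0


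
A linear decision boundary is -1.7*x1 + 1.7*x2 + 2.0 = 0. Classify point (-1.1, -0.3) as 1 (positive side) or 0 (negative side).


Compute -1.7 * -1.1 + 1.7 * -0.3 + 2.0
= 1.87 + -0.51 + 2.0
= 3.36
Since 3.36 >= 0, the point is on the positive side.

1


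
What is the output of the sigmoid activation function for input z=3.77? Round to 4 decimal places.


sigmoid(z) = 1 / (1 + exp(-z))
exp(-(3.77)) = exp(-3.77) = 0.0231
1 + 0.0231 = 1.0231
1 / 1.0231 = 0.9775

0.9775


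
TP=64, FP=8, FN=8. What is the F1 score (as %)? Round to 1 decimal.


Precision = TP / (TP + FP) = 64 / 72 = 0.8889
Recall = TP / (TP + FN) = 64 / 72 = 0.8889
F1 = 2 * P * R / (P + R)
= 2 * 0.8889 * 0.8889 / (0.8889 + 0.8889)
= 1.5802 / 1.7778
= 0.8889
As percentage: 88.9%

88.9


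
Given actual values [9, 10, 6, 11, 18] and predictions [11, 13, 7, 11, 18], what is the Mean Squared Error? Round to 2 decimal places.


Differences: [-2, -3, -1, 0, 0]
Squared errors: [4, 9, 1, 0, 0]
Sum of squared errors = 14
MSE = 14 / 5 = 2.80

2.80


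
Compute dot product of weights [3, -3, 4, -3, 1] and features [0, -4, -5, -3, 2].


Element-wise products:
3 * 0 = 0
-3 * -4 = 12
4 * -5 = -20
-3 * -3 = 9
1 * 2 = 2
Sum = 0 + 12 + -20 + 9 + 2
= 3

3


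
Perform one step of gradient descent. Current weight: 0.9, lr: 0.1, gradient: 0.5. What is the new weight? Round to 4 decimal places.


w_new = w_old - lr * gradient
= 0.9 - 0.1 * 0.5
= 0.9 - (0.05)
= 0.8500

0.8500


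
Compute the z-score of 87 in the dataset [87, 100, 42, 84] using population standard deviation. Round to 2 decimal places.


Mean = (87 + 100 + 42 + 84) / 4 = 78.25
Variance = sum((x_i - mean)^2) / n = 474.1875
Std = sqrt(474.1875) = 21.7758
Z = (x - mean) / std
= (87 - 78.25) / 21.7758
= 8.75 / 21.7758
= 0.40

0.40


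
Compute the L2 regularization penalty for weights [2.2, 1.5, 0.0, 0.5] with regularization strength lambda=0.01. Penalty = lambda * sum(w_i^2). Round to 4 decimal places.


Squaring each weight:
2.2^2 = 4.84
1.5^2 = 2.25
0.0^2 = 0.0
0.5^2 = 0.25
Sum of squares = 7.34
Penalty = 0.01 * 7.34 = 0.0734

0.0734


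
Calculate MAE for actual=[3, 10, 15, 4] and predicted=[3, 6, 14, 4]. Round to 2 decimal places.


Absolute errors: [0, 4, 1, 0]
Sum of absolute errors = 5
MAE = 5 / 4 = 1.25

1.25


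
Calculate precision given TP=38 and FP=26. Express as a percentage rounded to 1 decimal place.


Precision = TP / (TP + FP) * 100
= 38 / (38 + 26)
= 38 / 64
= 0.5938
= 59.4%

59.4


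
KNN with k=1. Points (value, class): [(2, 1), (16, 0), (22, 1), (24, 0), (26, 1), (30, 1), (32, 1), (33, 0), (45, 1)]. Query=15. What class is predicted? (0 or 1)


Distances from query 15:
Point 16 (class 0): distance = 1
K=1 nearest neighbors: classes = [0]
Votes for class 1: 0 / 1
Majority vote => class 0

0


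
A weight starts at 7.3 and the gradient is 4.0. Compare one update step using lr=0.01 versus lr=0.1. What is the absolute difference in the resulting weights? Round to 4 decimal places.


With lr=0.01: w_new = 7.3 - 0.01 * 4.0 = 7.26
With lr=0.1: w_new = 7.3 - 0.1 * 4.0 = 6.9
Absolute difference = |7.26 - 6.9|
= 0.3600

0.3600


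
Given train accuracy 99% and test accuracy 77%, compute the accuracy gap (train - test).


Gap = train_accuracy - test_accuracy
= 99 - 77
= 22%
This large gap strongly indicates overfitting.

22


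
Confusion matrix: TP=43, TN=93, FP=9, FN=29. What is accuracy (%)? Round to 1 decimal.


Accuracy = (TP + TN) / (TP + TN + FP + FN) * 100
= (43 + 93) / (43 + 93 + 9 + 29)
= 136 / 174
= 0.7816
= 78.2%

78.2


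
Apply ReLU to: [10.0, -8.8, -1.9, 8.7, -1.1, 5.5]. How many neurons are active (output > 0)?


ReLU(x) = max(0, x) for each element:
ReLU(10.0) = 10.0
ReLU(-8.8) = 0
ReLU(-1.9) = 0
ReLU(8.7) = 8.7
ReLU(-1.1) = 0
ReLU(5.5) = 5.5
Active neurons (>0): 3

3


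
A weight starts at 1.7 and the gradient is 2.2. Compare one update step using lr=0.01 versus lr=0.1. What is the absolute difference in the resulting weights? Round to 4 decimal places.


With lr=0.01: w_new = 1.7 - 0.01 * 2.2 = 1.678
With lr=0.1: w_new = 1.7 - 0.1 * 2.2 = 1.48
Absolute difference = |1.678 - 1.48|
= 0.1980

0.1980


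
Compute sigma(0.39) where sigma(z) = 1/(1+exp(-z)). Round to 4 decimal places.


sigmoid(z) = 1 / (1 + exp(-z))
exp(-(0.39)) = exp(-0.39) = 0.6771
1 + 0.6771 = 1.6771
1 / 1.6771 = 0.5963

0.5963


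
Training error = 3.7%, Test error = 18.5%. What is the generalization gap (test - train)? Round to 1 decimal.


Generalization gap = test_error - train_error
= 18.5 - 3.7
= 14.8%
A large gap suggests overfitting.

14.8


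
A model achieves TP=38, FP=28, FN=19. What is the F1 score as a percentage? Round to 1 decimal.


Precision = TP / (TP + FP) = 38 / 66 = 0.5758
Recall = TP / (TP + FN) = 38 / 57 = 0.6667
F1 = 2 * P * R / (P + R)
= 2 * 0.5758 * 0.6667 / (0.5758 + 0.6667)
= 0.7677 / 1.2424
= 0.6179
As percentage: 61.8%

61.8


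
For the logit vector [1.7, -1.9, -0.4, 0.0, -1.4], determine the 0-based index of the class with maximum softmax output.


Softmax is a monotonic transformation, so it preserves the argmax.
We need to find the index of the maximum logit.
Index 0: 1.7
Index 1: -1.9
Index 2: -0.4
Index 3: 0.0
Index 4: -1.4
Maximum logit = 1.7 at index 0

0


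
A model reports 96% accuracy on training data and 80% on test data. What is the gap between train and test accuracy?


Gap = train_accuracy - test_accuracy
= 96 - 80
= 16%
This gap suggests the model is overfitting.

16


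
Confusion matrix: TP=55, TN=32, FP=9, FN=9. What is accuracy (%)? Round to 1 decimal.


Accuracy = (TP + TN) / (TP + TN + FP + FN) * 100
= (55 + 32) / (55 + 32 + 9 + 9)
= 87 / 105
= 0.8286
= 82.9%

82.9


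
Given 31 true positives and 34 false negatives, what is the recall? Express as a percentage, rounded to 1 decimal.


Recall = TP / (TP + FN) * 100
= 31 / (31 + 34)
= 31 / 65
= 0.4769
= 47.7%

47.7


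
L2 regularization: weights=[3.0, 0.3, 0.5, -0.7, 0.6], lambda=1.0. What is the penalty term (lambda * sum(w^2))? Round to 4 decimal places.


Squaring each weight:
3.0^2 = 9.0
0.3^2 = 0.09
0.5^2 = 0.25
(-0.7)^2 = 0.49
0.6^2 = 0.36
Sum of squares = 10.19
Penalty = 1.0 * 10.19 = 10.1900

10.1900


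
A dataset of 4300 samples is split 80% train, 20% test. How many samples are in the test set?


Train samples = 4300 * 80% = 3440
Test samples = 4300 - 3440
= 860

860


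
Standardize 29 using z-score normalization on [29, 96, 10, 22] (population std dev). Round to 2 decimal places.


Mean = (29 + 96 + 10 + 22) / 4 = 39.25
Variance = sum((x_i - mean)^2) / n = 1119.6875
Std = sqrt(1119.6875) = 33.4617
Z = (x - mean) / std
= (29 - 39.25) / 33.4617
= -10.25 / 33.4617
= -0.31

-0.31


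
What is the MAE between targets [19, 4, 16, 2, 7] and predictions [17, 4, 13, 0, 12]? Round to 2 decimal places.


Absolute errors: [2, 0, 3, 2, 5]
Sum of absolute errors = 12
MAE = 12 / 5 = 2.40

2.40


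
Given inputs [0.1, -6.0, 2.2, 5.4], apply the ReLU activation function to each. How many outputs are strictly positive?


ReLU(x) = max(0, x) for each element:
ReLU(0.1) = 0.1
ReLU(-6.0) = 0
ReLU(2.2) = 2.2
ReLU(5.4) = 5.4
Active neurons (>0): 3

3


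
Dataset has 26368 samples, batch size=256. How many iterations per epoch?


Iterations per epoch = dataset_size / batch_size
= 26368 / 256
= 103

103


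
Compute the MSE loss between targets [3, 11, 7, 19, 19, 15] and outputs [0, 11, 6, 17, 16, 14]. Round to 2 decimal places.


Differences: [3, 0, 1, 2, 3, 1]
Squared errors: [9, 0, 1, 4, 9, 1]
Sum of squared errors = 24
MSE = 24 / 6 = 4.00

4.00


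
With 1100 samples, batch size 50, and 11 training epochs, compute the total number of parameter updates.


Iterations per epoch = 1100 / 50 = 22
Total updates = iterations_per_epoch * epochs
= 22 * 11
= 242

242


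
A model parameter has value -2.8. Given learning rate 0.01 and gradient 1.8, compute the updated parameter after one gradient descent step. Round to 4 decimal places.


w_new = w_old - lr * gradient
= -2.8 - 0.01 * 1.8
= -2.8 - (0.018)
= -2.8180

-2.8180


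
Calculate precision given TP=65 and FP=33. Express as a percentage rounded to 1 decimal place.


Precision = TP / (TP + FP) * 100
= 65 / (65 + 33)
= 65 / 98
= 0.6633
= 66.3%

66.3


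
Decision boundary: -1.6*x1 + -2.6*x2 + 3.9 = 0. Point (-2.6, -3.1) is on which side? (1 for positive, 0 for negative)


Compute -1.6 * -2.6 + -2.6 * -3.1 + 3.9
= 4.16 + 8.06 + 3.9
= 16.12
Since 16.12 >= 0, the point is on the positive side.

1


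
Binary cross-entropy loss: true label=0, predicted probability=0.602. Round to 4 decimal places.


For y=0: Loss = -log(1-p)
= -log(1 - 0.602)
= -log(0.398)
= -(-0.9213)
= 0.9213

0.9213


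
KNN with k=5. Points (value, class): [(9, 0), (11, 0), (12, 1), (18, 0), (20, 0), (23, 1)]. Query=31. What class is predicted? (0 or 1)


Distances from query 31:
Point 23 (class 1): distance = 8
Point 20 (class 0): distance = 11
Point 18 (class 0): distance = 13
Point 12 (class 1): distance = 19
Point 11 (class 0): distance = 20
K=5 nearest neighbors: classes = [1, 0, 0, 1, 0]
Votes for class 1: 2 / 5
Majority vote => class 0

0


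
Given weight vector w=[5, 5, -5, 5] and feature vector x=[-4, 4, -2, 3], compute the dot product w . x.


Element-wise products:
5 * -4 = -20
5 * 4 = 20
-5 * -2 = 10
5 * 3 = 15
Sum = -20 + 20 + 10 + 15
= 25

25


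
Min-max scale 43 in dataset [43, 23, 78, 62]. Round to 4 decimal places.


Min = 23, Max = 78
Range = 78 - 23 = 55
Scaled = (x - min) / (max - min)
= (43 - 23) / 55
= 20 / 55
= 0.3636

0.3636


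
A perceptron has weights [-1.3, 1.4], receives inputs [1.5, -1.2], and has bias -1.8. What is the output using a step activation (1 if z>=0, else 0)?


z = w . x + b
= -1.3*1.5 + 1.4*-1.2 + -1.8
= -1.95 + -1.68 + -1.8
= -3.63 + -1.8
= -5.43
Since z = -5.43 < 0, output = 0

0


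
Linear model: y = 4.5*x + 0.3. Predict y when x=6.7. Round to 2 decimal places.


y = 4.5 * 6.7 + (0.3)
= 30.15 + (0.3)
= 30.45

30.45


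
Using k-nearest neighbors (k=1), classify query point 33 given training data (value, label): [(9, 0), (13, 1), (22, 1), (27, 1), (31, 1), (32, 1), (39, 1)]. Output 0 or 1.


Distances from query 33:
Point 32 (class 1): distance = 1
K=1 nearest neighbors: classes = [1]
Votes for class 1: 1 / 1
Majority vote => class 1

1


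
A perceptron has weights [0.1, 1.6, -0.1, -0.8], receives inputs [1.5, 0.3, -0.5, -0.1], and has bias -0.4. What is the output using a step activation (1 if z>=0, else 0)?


z = w . x + b
= 0.1*1.5 + 1.6*0.3 + -0.1*-0.5 + -0.8*-0.1 + -0.4
= 0.15 + 0.48 + 0.05 + 0.08 + -0.4
= 0.76 + -0.4
= 0.36
Since z = 0.36 >= 0, output = 1

1


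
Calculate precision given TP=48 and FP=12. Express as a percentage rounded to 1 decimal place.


Precision = TP / (TP + FP) * 100
= 48 / (48 + 12)
= 48 / 60
= 0.8
= 80.0%

80.0


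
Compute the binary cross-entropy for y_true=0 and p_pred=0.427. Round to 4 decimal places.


For y=0: Loss = -log(1-p)
= -log(1 - 0.427)
= -log(0.573)
= -(-0.5569)
= 0.5569

0.5569


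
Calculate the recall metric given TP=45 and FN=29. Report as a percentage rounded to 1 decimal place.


Recall = TP / (TP + FN) * 100
= 45 / (45 + 29)
= 45 / 74
= 0.6081
= 60.8%

60.8


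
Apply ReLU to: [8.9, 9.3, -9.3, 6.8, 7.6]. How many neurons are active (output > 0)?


ReLU(x) = max(0, x) for each element:
ReLU(8.9) = 8.9
ReLU(9.3) = 9.3
ReLU(-9.3) = 0
ReLU(6.8) = 6.8
ReLU(7.6) = 7.6
Active neurons (>0): 4

4


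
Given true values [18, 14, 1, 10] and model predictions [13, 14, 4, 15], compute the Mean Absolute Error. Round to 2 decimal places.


Absolute errors: [5, 0, 3, 5]
Sum of absolute errors = 13
MAE = 13 / 4 = 3.25

3.25


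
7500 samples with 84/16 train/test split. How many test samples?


Train samples = 7500 * 84% = 6300
Test samples = 7500 - 6300
= 1200

1200


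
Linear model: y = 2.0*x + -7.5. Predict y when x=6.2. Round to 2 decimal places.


y = 2.0 * 6.2 + (-7.5)
= 12.4 + (-7.5)
= 4.90

4.90


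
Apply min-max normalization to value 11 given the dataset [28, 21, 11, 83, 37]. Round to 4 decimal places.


Min = 11, Max = 83
Range = 83 - 11 = 72
Scaled = (x - min) / (max - min)
= (11 - 11) / 72
= 0 / 72
= 0.0000

0.0000


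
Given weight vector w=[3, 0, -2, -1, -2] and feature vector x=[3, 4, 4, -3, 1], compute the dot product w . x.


Element-wise products:
3 * 3 = 9
0 * 4 = 0
-2 * 4 = -8
-1 * -3 = 3
-2 * 1 = -2
Sum = 9 + 0 + -8 + 3 + -2
= 2

2


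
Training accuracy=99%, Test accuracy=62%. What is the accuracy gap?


Gap = train_accuracy - test_accuracy
= 99 - 62
= 37%
This large gap strongly indicates overfitting.

37


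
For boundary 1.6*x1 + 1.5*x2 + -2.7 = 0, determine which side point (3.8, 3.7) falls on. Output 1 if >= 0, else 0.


Compute 1.6 * 3.8 + 1.5 * 3.7 + -2.7
= 6.08 + 5.55 + -2.7
= 8.93
Since 8.93 >= 0, the point is on the positive side.

1


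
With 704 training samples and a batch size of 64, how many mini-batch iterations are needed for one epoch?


Iterations per epoch = dataset_size / batch_size
= 704 / 64
= 11

11


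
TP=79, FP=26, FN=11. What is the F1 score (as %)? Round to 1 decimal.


Precision = TP / (TP + FP) = 79 / 105 = 0.7524
Recall = TP / (TP + FN) = 79 / 90 = 0.8778
F1 = 2 * P * R / (P + R)
= 2 * 0.7524 * 0.8778 / (0.7524 + 0.8778)
= 1.3208 / 1.6302
= 0.8103
As percentage: 81.0%

81.0


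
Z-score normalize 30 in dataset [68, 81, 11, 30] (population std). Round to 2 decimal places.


Mean = (68 + 81 + 11 + 30) / 4 = 47.5
Variance = sum((x_i - mean)^2) / n = 795.25
Std = sqrt(795.25) = 28.2002
Z = (x - mean) / std
= (30 - 47.5) / 28.2002
= -17.5 / 28.2002
= -0.62

-0.62


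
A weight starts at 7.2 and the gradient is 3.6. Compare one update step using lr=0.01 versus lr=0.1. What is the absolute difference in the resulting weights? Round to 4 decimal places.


With lr=0.01: w_new = 7.2 - 0.01 * 3.6 = 7.164
With lr=0.1: w_new = 7.2 - 0.1 * 3.6 = 6.84
Absolute difference = |7.164 - 6.84|
= 0.3240

0.3240


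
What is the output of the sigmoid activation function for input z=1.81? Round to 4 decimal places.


sigmoid(z) = 1 / (1 + exp(-z))
exp(-(1.81)) = exp(-1.81) = 0.1637
1 + 0.1637 = 1.1637
1 / 1.1637 = 0.8594

0.8594


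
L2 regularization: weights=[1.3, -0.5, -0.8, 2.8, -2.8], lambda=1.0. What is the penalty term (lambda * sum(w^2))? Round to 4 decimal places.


Squaring each weight:
1.3^2 = 1.69
(-0.5)^2 = 0.25
(-0.8)^2 = 0.64
2.8^2 = 7.84
(-2.8)^2 = 7.84
Sum of squares = 18.26
Penalty = 1.0 * 18.26 = 18.2600

18.2600


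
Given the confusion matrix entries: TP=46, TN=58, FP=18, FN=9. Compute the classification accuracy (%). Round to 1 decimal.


Accuracy = (TP + TN) / (TP + TN + FP + FN) * 100
= (46 + 58) / (46 + 58 + 18 + 9)
= 104 / 131
= 0.7939
= 79.4%

79.4


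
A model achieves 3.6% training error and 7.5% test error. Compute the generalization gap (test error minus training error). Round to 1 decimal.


Generalization gap = test_error - train_error
= 7.5 - 3.6
= 3.9%
A moderate gap.

3.9


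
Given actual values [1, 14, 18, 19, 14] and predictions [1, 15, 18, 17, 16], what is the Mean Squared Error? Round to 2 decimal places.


Differences: [0, -1, 0, 2, -2]
Squared errors: [0, 1, 0, 4, 4]
Sum of squared errors = 9
MSE = 9 / 5 = 1.80

1.80


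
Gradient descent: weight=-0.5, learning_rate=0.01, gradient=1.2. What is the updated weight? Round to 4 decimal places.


w_new = w_old - lr * gradient
= -0.5 - 0.01 * 1.2
= -0.5 - (0.012)
= -0.5120

-0.5120


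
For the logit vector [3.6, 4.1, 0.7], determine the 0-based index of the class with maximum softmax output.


Softmax is a monotonic transformation, so it preserves the argmax.
We need to find the index of the maximum logit.
Index 0: 3.6
Index 1: 4.1
Index 2: 0.7
Maximum logit = 4.1 at index 1

1


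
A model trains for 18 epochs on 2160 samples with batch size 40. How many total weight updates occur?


Iterations per epoch = 2160 / 40 = 54
Total updates = iterations_per_epoch * epochs
= 54 * 18
= 972

972


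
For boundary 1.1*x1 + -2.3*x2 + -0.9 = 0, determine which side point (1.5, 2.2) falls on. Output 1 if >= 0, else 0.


Compute 1.1 * 1.5 + -2.3 * 2.2 + -0.9
= 1.65 + -5.06 + -0.9
= -4.31
Since -4.31 < 0, the point is on the negative side.

0


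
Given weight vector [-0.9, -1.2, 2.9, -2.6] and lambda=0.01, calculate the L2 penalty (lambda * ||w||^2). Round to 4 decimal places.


Squaring each weight:
(-0.9)^2 = 0.81
(-1.2)^2 = 1.44
2.9^2 = 8.41
(-2.6)^2 = 6.76
Sum of squares = 17.42
Penalty = 0.01 * 17.42 = 0.1742

0.1742


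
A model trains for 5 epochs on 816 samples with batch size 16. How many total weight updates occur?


Iterations per epoch = 816 / 16 = 51
Total updates = iterations_per_epoch * epochs
= 51 * 5
= 255

255


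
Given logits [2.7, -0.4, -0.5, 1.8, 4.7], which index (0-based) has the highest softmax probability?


Softmax is a monotonic transformation, so it preserves the argmax.
We need to find the index of the maximum logit.
Index 0: 2.7
Index 1: -0.4
Index 2: -0.5
Index 3: 1.8
Index 4: 4.7
Maximum logit = 4.7 at index 4

4


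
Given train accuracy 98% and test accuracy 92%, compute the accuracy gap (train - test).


Gap = train_accuracy - test_accuracy
= 98 - 92
= 6%
This moderate gap may indicate mild overfitting.

6


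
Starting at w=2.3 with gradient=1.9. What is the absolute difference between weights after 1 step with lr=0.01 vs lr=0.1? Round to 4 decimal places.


With lr=0.01: w_new = 2.3 - 0.01 * 1.9 = 2.281
With lr=0.1: w_new = 2.3 - 0.1 * 1.9 = 2.11
Absolute difference = |2.281 - 2.11|
= 0.1710

0.1710
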